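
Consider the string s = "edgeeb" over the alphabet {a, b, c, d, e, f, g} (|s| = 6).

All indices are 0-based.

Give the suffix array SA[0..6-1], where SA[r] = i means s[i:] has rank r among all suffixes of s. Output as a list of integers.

[5, 1, 4, 0, 3, 2]

rank | idx | suffix
   0 |   5 | b
   1 |   1 | dgeeb
   2 |   4 | eb
   3 |   0 | edgeeb
   4 |   3 | eeb
   5 |   2 | geeb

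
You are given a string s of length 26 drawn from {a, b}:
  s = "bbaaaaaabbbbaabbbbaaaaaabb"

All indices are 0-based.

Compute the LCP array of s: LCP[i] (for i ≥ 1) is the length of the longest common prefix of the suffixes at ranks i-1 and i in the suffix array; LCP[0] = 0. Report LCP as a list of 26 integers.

[0, 8, 5, 7, 4, 6, 3, 5, 2, 4, 8, 1, 3, 7, 0, 1, 9, 3, 1, 2, 10, 4, 2, 5, 3, 6]

sorted suffixes:
  #0 SA[0]=18  'aaaaaabb'
  #1 SA[1]=2  'aaaaaabbbbaabbbbaaaaaabb'
  #2 SA[2]=19  'aaaaabb'
  #3 SA[3]=3  'aaaaabbbbaabbbbaaaaaabb'
  #4 SA[4]=20  'aaaabb'
  #5 SA[5]=4  'aaaabbbbaabbbbaaaaaabb'
  #6 SA[6]=21  'aaabb'
  #7 SA[7]=5  'aaabbbbaabbbbaaaaaabb'
  #8 SA[8]=22  'aabb'
  #9 SA[9]=12  'aabbbbaaaaaabb'
  #10 SA[10]=6  'aabbbbaabbbbaaaaaabb'
  #11 SA[11]=23  'abb'
  #12 SA[12]=13  'abbbbaaaaaabb'
  #13 SA[13]=7  'abbbbaabbbbaaaaaabb'
  #14 SA[14]=25  'b'
  #15 SA[15]=17  'baaaaaabb'
  #16 SA[16]=1  'baaaaaabbbbaabbbbaaaaaabb'
  #17 SA[17]=11  'baabbbbaaaaaabb'
  #18 SA[18]=24  'bb'
  #19 SA[19]=16  'bbaaaaaabb'
  #20 SA[20]=0  'bbaaaaaabbbbaabbbbaaaaaabb'
  #21 SA[21]=10  'bbaabbbbaaaaaabb'
  #22 SA[22]=15  'bbbaaaaaabb'
  #23 SA[23]=9  'bbbaabbbbaaaaaabb'
  #24 SA[24]=14  'bbbbaaaaaabb'
  #25 SA[25]=8  'bbbbaabbbbaaaaaabb'

SA = [18, 2, 19, 3, 20, 4, 21, 5, 22, 12, 6, 23, 13, 7, 25, 17, 1, 11, 24, 16, 0, 10, 15, 9, 14, 8]
rank  pair      lcp
   1  s[18:],s[2:]  8  'aaaaaabb'
   2  s[2:],s[19:]  5  'aaaaa'
   3  s[19:],s[3:]  7  'aaaaabb'
   4  s[3:],s[20:]  4  'aaaa'
   5  s[20:],s[4:]  6  'aaaabb'
   6  s[4:],s[21:]  3  'aaa'
   7  s[21:],s[5:]  5  'aaabb'
   8  s[5:],s[22:]  2  'aa'
   9  s[22:],s[12:]  4  'aabb'
  10  s[12:],s[6:]  8  'aabbbbaa'
  11  s[6:],s[23:]  1  'a'
  12  s[23:],s[13:]  3  'abb'
  13  s[13:],s[7:]  7  'abbbbaa'
  14  s[7:],s[25:]  0  ''
  15  s[25:],s[17:]  1  'b'
  16  s[17:],s[1:]  9  'baaaaaabb'
  17  s[1:],s[11:]  3  'baa'
  18  s[11:],s[24:]  1  'b'
  19  s[24:],s[16:]  2  'bb'
  20  s[16:],s[0:]  10  'bbaaaaaabb'
  21  s[0:],s[10:]  4  'bbaa'
  22  s[10:],s[15:]  2  'bb'
  23  s[15:],s[9:]  5  'bbbaa'
  24  s[9:],s[14:]  3  'bbb'
  25  s[14:],s[8:]  6  'bbbbaa'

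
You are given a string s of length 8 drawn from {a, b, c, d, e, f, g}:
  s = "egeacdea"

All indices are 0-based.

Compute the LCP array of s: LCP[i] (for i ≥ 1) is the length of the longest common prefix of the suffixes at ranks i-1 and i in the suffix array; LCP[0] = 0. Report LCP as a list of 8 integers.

rank | idx | suffix
   0 |   7 | a
   1 |   3 | acdea
   2 |   4 | cdea
   3 |   5 | dea
   4 |   6 | ea
   5 |   2 | eacdea
   6 |   0 | egeacdea
   7 |   1 | geacdea

SA = [7, 3, 4, 5, 6, 2, 0, 1]
[i] adj suffixes → lcp
  [1] 7/3 → 1 ('a')
  [2] 3/4 → 0 ('')
  [3] 4/5 → 0 ('')
  [4] 5/6 → 0 ('')
  [5] 6/2 → 2 ('ea')
  [6] 2/0 → 1 ('e')
  [7] 0/1 → 0 ('')

[0, 1, 0, 0, 0, 2, 1, 0]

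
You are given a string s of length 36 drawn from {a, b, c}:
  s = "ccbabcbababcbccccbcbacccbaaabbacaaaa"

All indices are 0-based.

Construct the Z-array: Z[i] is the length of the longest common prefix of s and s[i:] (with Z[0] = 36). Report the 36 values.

Z[0]=36
i=1: i≥r, start 0; Z[1]=1 extend→box=[1,2)
i=2: i≥r, start 0; Z[2]=0
i=3: i≥r, start 0; Z[3]=0
i=4: i≥r, start 0; Z[4]=0
i=5: i≥r, start 0; Z[5]=1 extend→box=[5,6)
i=6: i≥r, start 0; Z[6]=0
i=7: i≥r, start 0; Z[7]=0
i=8: i≥r, start 0; Z[8]=0
i=9: i≥r, start 0; Z[9]=0
i=10: i≥r, start 0; Z[10]=0
i=11: i≥r, start 0; Z[11]=1 extend→box=[11,12)
i=12: i≥r, start 0; Z[12]=0
i=13: i≥r, start 0; Z[13]=2 extend→box=[13,15)
i=14: min(r-i=1, Z[1]=1)=1; Z[14]=2 extend→box=[14,16)
i=15: min(r-i=1, Z[1]=1)=1; Z[15]=3 extend→box=[15,18)
i=16: min(r-i=2, Z[1]=1)=1; Z[16]=1
i=17: min(r-i=1, Z[2]=0)=0; Z[17]=0
i=18: i≥r, start 0; Z[18]=1 extend→box=[18,19)
i=19: i≥r, start 0; Z[19]=0
i=20: i≥r, start 0; Z[20]=0
i=21: i≥r, start 0; Z[21]=2 extend→box=[21,23)
i=22: min(r-i=1, Z[1]=1)=1; Z[22]=4 extend→box=[22,26)
i=23: min(r-i=3, Z[1]=1)=1; Z[23]=1
i=24: min(r-i=2, Z[2]=0)=0; Z[24]=0
i=25: min(r-i=1, Z[3]=0)=0; Z[25]=0
i=26: i≥r, start 0; Z[26]=0
i=27: i≥r, start 0; Z[27]=0
i=28: i≥r, start 0; Z[28]=0
i=29: i≥r, start 0; Z[29]=0
i=30: i≥r, start 0; Z[30]=0
i=31: i≥r, start 0; Z[31]=1 extend→box=[31,32)
i=32: i≥r, start 0; Z[32]=0
i=33: i≥r, start 0; Z[33]=0
i=34: i≥r, start 0; Z[34]=0
i=35: i≥r, start 0; Z[35]=0

[36, 1, 0, 0, 0, 1, 0, 0, 0, 0, 0, 1, 0, 2, 2, 3, 1, 0, 1, 0, 0, 2, 4, 1, 0, 0, 0, 0, 0, 0, 0, 1, 0, 0, 0, 0]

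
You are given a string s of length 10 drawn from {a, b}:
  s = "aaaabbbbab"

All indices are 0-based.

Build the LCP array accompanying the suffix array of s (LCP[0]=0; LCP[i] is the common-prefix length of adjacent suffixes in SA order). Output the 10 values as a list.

rank | idx | suffix
   0 |   0 | aaaabbbbab
   1 |   1 | aaabbbbab
   2 |   2 | aabbbbab
   3 |   8 | ab
   4 |   3 | abbbbab
   5 |   9 | b
   6 |   7 | bab
   7 |   6 | bbab
   8 |   5 | bbbab
   9 |   4 | bbbbab

SA = [0, 1, 2, 8, 3, 9, 7, 6, 5, 4]
[i] adj suffixes → lcp
  [1] 0/1 → 3 ('aaa')
  [2] 1/2 → 2 ('aa')
  [3] 2/8 → 1 ('a')
  [4] 8/3 → 2 ('ab')
  [5] 3/9 → 0 ('')
  [6] 9/7 → 1 ('b')
  [7] 7/6 → 1 ('b')
  [8] 6/5 → 2 ('bb')
  [9] 5/4 → 3 ('bbb')

[0, 3, 2, 1, 2, 0, 1, 1, 2, 3]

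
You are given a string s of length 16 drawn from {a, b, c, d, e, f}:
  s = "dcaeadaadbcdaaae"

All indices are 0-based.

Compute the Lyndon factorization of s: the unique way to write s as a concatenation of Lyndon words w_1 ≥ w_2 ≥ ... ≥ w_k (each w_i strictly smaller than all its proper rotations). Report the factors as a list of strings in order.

["d", "c", "ae", "ad", "aadbcd", "aaae"]

emit factor 1: 'd' (i=0, period=1)
emit factor 2: 'c' (i=1, period=1)
emit factor 3: 'ae' (i=2, period=2)
emit factor 4: 'ad' (i=4, period=2)
emit factor 5: 'aadbcd' (i=6, period=6)
emit factor 6: 'aaae' (i=12, period=4)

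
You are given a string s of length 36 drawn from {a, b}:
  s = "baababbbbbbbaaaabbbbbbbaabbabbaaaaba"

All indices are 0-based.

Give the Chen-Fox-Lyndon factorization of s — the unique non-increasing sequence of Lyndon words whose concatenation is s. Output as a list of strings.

emit factor 1: 'b' (i=0, period=1)
emit factor 2: 'aababbbbbbb' (i=1, period=11)
emit factor 3: 'aaaabbbbbbbaabbabb' (i=12, period=18)
emit factor 4: 'aaaab' (i=30, period=5)
emit factor 5: 'a' (i=35, period=1)

["b", "aababbbbbbb", "aaaabbbbbbbaabbabb", "aaaab", "a"]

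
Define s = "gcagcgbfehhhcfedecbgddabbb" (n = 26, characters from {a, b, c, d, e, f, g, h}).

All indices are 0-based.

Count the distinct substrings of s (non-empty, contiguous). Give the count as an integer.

329

sorted suffixes:
  #0 SA[0]=22  'abbb'
  #1 SA[1]=2  'agcgbfehhhcfedecbgddabbb'
  #2 SA[2]=25  'b'
  #3 SA[3]=24  'bb'
  #4 SA[4]=23  'bbb'
  #5 SA[5]=6  'bfehhhcfedecbgddabbb'
  #6 SA[6]=18  'bgddabbb'
  #7 SA[7]=1  'cagcgbfehhhcfedecbgddabbb'
  #8 SA[8]=17  'cbgddabbb'
  #9 SA[9]=12  'cfedecbgddabbb'
  #10 SA[10]=4  'cgbfehhhcfedecbgddabbb'
  #11 SA[11]=21  'dabbb'
  #12 SA[12]=20  'ddabbb'
  #13 SA[13]=15  'decbgddabbb'
  #14 SA[14]=16  'ecbgddabbb'
  #15 SA[15]=14  'edecbgddabbb'
  #16 SA[16]=8  'ehhhcfedecbgddabbb'
  #17 SA[17]=13  'fedecbgddabbb'
  #18 SA[18]=7  'fehhhcfedecbgddabbb'
  #19 SA[19]=5  'gbfehhhcfedecbgddabbb'
  #20 SA[20]=0  'gcagcgbfehhhcfedecbgddabbb'
  #21 SA[21]=3  'gcgbfehhhcfedecbgddabbb'
  #22 SA[22]=19  'gddabbb'
  #23 SA[23]=11  'hcfedecbgddabbb'
  #24 SA[24]=10  'hhcfedecbgddabbb'
  #25 SA[25]=9  'hhhcfedecbgddabbb'

SA = [22, 2, 25, 24, 23, 6, 18, 1, 17, 12, 4, 21, 20, 15, 16, 14, 8, 13, 7, 5, 0, 3, 19, 11, 10, 9]
[i] adj suffixes → lcp
  [1] 22/2 → 1 ('a')
  [2] 2/25 → 0 ('')
  [3] 25/24 → 1 ('b')
  [4] 24/23 → 2 ('bb')
  [5] 23/6 → 1 ('b')
  [6] 6/18 → 1 ('b')
  [7] 18/1 → 0 ('')
  [8] 1/17 → 1 ('c')
  [9] 17/12 → 1 ('c')
  [10] 12/4 → 1 ('c')
  [11] 4/21 → 0 ('')
  [12] 21/20 → 1 ('d')
  [13] 20/15 → 1 ('d')
  [14] 15/16 → 0 ('')
  [15] 16/14 → 1 ('e')
  [16] 14/8 → 1 ('e')
  [17] 8/13 → 0 ('')
  [18] 13/7 → 2 ('fe')
  [19] 7/5 → 0 ('')
  [20] 5/0 → 1 ('g')
  [21] 0/3 → 2 ('gc')
  [22] 3/19 → 1 ('g')
  [23] 19/11 → 0 ('')
  [24] 11/10 → 1 ('h')
  [25] 10/9 → 2 ('hh')

n(n+1)/2 = 26·27/2 = 351
Σ LCP = 0 + 1 + 0 + 1 + 2 + 1 + 1 + 0 + 1 + 1 + 1 + 0 + 1 + 1 + 0 + 1 + 1 + 0 + 2 + 0 + 1 + 2 + 1 + 0 + 1 + 2 = 22
distinct = 351 − 22 = 329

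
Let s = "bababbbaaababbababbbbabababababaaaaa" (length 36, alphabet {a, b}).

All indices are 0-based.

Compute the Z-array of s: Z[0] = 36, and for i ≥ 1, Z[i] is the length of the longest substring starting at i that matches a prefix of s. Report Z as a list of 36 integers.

[36, 0, 3, 0, 1, 1, 2, 0, 0, 0, 3, 0, 1, 7, 0, 3, 0, 1, 1, 1, 5, 0, 5, 0, 5, 0, 5, 0, 4, 0, 2, 0, 0, 0, 0, 0]

Z[0]=36
i=1: outside box; Z[1]=0
i=2: outside box; Z[2]=3 scan→box=[2,5)
i=3: min(r-i=2, Z[1]=0)=0; Z[3]=0
i=4: min(r-i=1, Z[2]=3)=1; Z[4]=1
i=5: outside box; Z[5]=1 scan→box=[5,6)
i=6: outside box; Z[6]=2 scan→box=[6,8)
i=7: min(r-i=1, Z[1]=0)=0; Z[7]=0
i=8: outside box; Z[8]=0
i=9: outside box; Z[9]=0
i=10: outside box; Z[10]=3 scan→box=[10,13)
i=11: min(r-i=2, Z[1]=0)=0; Z[11]=0
i=12: min(r-i=1, Z[2]=3)=1; Z[12]=1
i=13: outside box; Z[13]=7 scan→box=[13,20)
i=14: min(r-i=6, Z[1]=0)=0; Z[14]=0
i=15: min(r-i=5, Z[2]=3)=3; Z[15]=3
i=16: min(r-i=4, Z[3]=0)=0; Z[16]=0
i=17: min(r-i=3, Z[4]=1)=1; Z[17]=1
i=18: min(r-i=2, Z[5]=1)=1; Z[18]=1
i=19: min(r-i=1, Z[6]=2)=1; Z[19]=1
i=20: outside box; Z[20]=5 scan→box=[20,25)
i=21: min(r-i=4, Z[1]=0)=0; Z[21]=0
i=22: min(r-i=3, Z[2]=3)=3; Z[22]=5 scan→box=[22,27)
i=23: min(r-i=4, Z[1]=0)=0; Z[23]=0
i=24: min(r-i=3, Z[2]=3)=3; Z[24]=5 scan→box=[24,29)
i=25: min(r-i=4, Z[1]=0)=0; Z[25]=0
i=26: min(r-i=3, Z[2]=3)=3; Z[26]=5 scan→box=[26,31)
i=27: min(r-i=4, Z[1]=0)=0; Z[27]=0
i=28: min(r-i=3, Z[2]=3)=3; Z[28]=4 scan→box=[28,32)
i=29: min(r-i=3, Z[1]=0)=0; Z[29]=0
i=30: min(r-i=2, Z[2]=3)=2; Z[30]=2
i=31: min(r-i=1, Z[3]=0)=0; Z[31]=0
i=32: outside box; Z[32]=0
i=33: outside box; Z[33]=0
i=34: outside box; Z[34]=0
i=35: outside box; Z[35]=0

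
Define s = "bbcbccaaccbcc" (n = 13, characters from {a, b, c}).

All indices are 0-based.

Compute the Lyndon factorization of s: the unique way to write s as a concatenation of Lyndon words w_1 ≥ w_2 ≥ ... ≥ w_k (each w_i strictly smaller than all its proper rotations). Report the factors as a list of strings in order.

emit factor 1: 'bbcbcc' (i=0, period=6)
emit factor 2: 'aaccbcc' (i=6, period=7)

["bbcbcc", "aaccbcc"]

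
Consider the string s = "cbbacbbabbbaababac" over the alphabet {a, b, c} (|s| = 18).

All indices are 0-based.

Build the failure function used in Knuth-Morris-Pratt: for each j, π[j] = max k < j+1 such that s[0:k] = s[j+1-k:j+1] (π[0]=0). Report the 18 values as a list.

π[0] = 0
j=1 s[j]='b': π[1]=0 (border '')
j=2 s[j]='b': π[2]=0 (border '')
j=3 s[j]='a': π[3]=0 (border '')
j=4 s[j]='c': π[4]=1 (border 'c')
j=5 s[j]='b': π[5]=2 (border 'cb')
j=6 s[j]='b': π[6]=3 (border 'cbb')
j=7 s[j]='a': π[7]=4 (border 'cbba')
j=8 s[j]='b': k: 4→0; π[8]=0 (border '')
j=9 s[j]='b': π[9]=0 (border '')
j=10 s[j]='b': π[10]=0 (border '')
j=11 s[j]='a': π[11]=0 (border '')
j=12 s[j]='a': π[12]=0 (border '')
j=13 s[j]='b': π[13]=0 (border '')
j=14 s[j]='a': π[14]=0 (border '')
j=15 s[j]='b': π[15]=0 (border '')
j=16 s[j]='a': π[16]=0 (border '')
j=17 s[j]='c': π[17]=1 (border 'c')

[0, 0, 0, 0, 1, 2, 3, 4, 0, 0, 0, 0, 0, 0, 0, 0, 0, 1]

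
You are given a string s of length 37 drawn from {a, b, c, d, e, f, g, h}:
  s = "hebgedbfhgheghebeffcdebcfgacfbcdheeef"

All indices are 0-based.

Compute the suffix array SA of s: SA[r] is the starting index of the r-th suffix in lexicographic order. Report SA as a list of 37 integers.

sorted suffixes:
  #0 SA[0]=26  'acfbcdheeef'
  #1 SA[1]=29  'bcdheeef'
  #2 SA[2]=22  'bcfgacfbcdheeef'
  #3 SA[3]=15  'beffcdebcfgacfbcdheeef'
  #4 SA[4]=6  'bfhgheghebeffcdebcfgacfbcdheeef'
  #5 SA[5]=2  'bgedbfhgheghebeffcdebcfgacfbcdheeef'
  #6 SA[6]=19  'cdebcfgacfbcdheeef'
  #7 SA[7]=30  'cdheeef'
  #8 SA[8]=27  'cfbcdheeef'
  #9 SA[9]=23  'cfgacfbcdheeef'
  #10 SA[10]=5  'dbfhgheghebeffcdebcfgacfbcdheeef'
  #11 SA[11]=20  'debcfgacfbcdheeef'
  #12 SA[12]=31  'dheeef'
  #13 SA[13]=21  'ebcfgacfbcdheeef'
  #14 SA[14]=14  'ebeffcdebcfgacfbcdheeef'
  #15 SA[15]=1  'ebgedbfhgheghebeffcdebcfgacfbcdheeef'
  #16 SA[16]=4  'edbfhgheghebeffcdebcfgacfbcdheeef'
  #17 SA[17]=33  'eeef'
  #18 SA[18]=34  'eef'
  #19 SA[19]=35  'ef'
  #20 SA[20]=16  'effcdebcfgacfbcdheeef'
  #21 SA[21]=11  'eghebeffcdebcfgacfbcdheeef'
  #22 SA[22]=36  'f'
  #23 SA[23]=28  'fbcdheeef'
  #24 SA[24]=18  'fcdebcfgacfbcdheeef'
  #25 SA[25]=17  'ffcdebcfgacfbcdheeef'
  #26 SA[26]=24  'fgacfbcdheeef'
  #27 SA[27]=7  'fhgheghebeffcdebcfgacfbcdheeef'
  #28 SA[28]=25  'gacfbcdheeef'
  #29 SA[29]=3  'gedbfhgheghebeffcdebcfgacfbcdheeef'
  #30 SA[30]=12  'ghebeffcdebcfgacfbcdheeef'
  #31 SA[31]=9  'gheghebeffcdebcfgacfbcdheeef'
  #32 SA[32]=13  'hebeffcdebcfgacfbcdheeef'
  #33 SA[33]=0  'hebgedbfhgheghebeffcdebcfgacfbcdheeef'
  #34 SA[34]=32  'heeef'
  #35 SA[35]=10  'heghebeffcdebcfgacfbcdheeef'
  #36 SA[36]=8  'hgheghebeffcdebcfgacfbcdheeef'

[26, 29, 22, 15, 6, 2, 19, 30, 27, 23, 5, 20, 31, 21, 14, 1, 4, 33, 34, 35, 16, 11, 36, 28, 18, 17, 24, 7, 25, 3, 12, 9, 13, 0, 32, 10, 8]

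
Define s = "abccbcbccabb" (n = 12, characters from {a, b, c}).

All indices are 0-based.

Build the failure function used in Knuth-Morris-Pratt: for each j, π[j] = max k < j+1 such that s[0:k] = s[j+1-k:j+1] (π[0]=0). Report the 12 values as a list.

π[0] = 0
j=1 s[j]='b': π[1]=0 (border '')
j=2 s[j]='c': π[2]=0 (border '')
j=3 s[j]='c': π[3]=0 (border '')
j=4 s[j]='b': π[4]=0 (border '')
j=5 s[j]='c': π[5]=0 (border '')
j=6 s[j]='b': π[6]=0 (border '')
j=7 s[j]='c': π[7]=0 (border '')
j=8 s[j]='c': π[8]=0 (border '')
j=9 s[j]='a': π[9]=1 (border 'a')
j=10 s[j]='b': π[10]=2 (border 'ab')
j=11 s[j]='b': k: 2→0; π[11]=0 (border '')

[0, 0, 0, 0, 0, 0, 0, 0, 0, 1, 2, 0]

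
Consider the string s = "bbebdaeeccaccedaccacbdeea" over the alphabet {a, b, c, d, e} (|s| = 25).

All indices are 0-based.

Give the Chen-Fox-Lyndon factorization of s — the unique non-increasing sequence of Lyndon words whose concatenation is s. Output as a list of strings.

["bbebd", "aeecc", "acced", "acc", "acbdee", "a"]

emit factor 1: 'bbebd' (i=0, period=5)
emit factor 2: 'aeecc' (i=5, period=5)
emit factor 3: 'acced' (i=10, period=5)
emit factor 4: 'acc' (i=15, period=3)
emit factor 5: 'acbdee' (i=18, period=6)
emit factor 6: 'a' (i=24, period=1)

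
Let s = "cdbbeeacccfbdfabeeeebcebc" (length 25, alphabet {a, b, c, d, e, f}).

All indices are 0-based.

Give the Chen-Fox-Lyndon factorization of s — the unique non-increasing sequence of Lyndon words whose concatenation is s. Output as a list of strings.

["cd", "bbee", "acccfbdf", "abeeeebcebc"]

emit factor 1: 'cd' (i=0, period=2)
emit factor 2: 'bbee' (i=2, period=4)
emit factor 3: 'acccfbdf' (i=6, period=8)
emit factor 4: 'abeeeebcebc' (i=14, period=11)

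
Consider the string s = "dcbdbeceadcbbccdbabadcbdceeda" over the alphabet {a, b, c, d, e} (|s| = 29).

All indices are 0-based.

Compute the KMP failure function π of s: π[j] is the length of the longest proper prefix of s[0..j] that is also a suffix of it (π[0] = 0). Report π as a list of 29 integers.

[0, 0, 0, 1, 0, 0, 0, 0, 0, 1, 2, 3, 0, 0, 0, 1, 0, 0, 0, 0, 1, 2, 3, 4, 2, 0, 0, 1, 0]

π[0] = 0
j=1 s[j]='c': π[1]=0 (border '')
j=2 s[j]='b': π[2]=0 (border '')
j=3 s[j]='d': π[3]=1 (border 'd')
j=4 s[j]='b': k: 1→0; π[4]=0 (border '')
j=5 s[j]='e': π[5]=0 (border '')
j=6 s[j]='c': π[6]=0 (border '')
j=7 s[j]='e': π[7]=0 (border '')
j=8 s[j]='a': π[8]=0 (border '')
j=9 s[j]='d': π[9]=1 (border 'd')
j=10 s[j]='c': π[10]=2 (border 'dc')
j=11 s[j]='b': π[11]=3 (border 'dcb')
j=12 s[j]='b': k: 3→0; π[12]=0 (border '')
j=13 s[j]='c': π[13]=0 (border '')
j=14 s[j]='c': π[14]=0 (border '')
j=15 s[j]='d': π[15]=1 (border 'd')
j=16 s[j]='b': k: 1→0; π[16]=0 (border '')
j=17 s[j]='a': π[17]=0 (border '')
j=18 s[j]='b': π[18]=0 (border '')
j=19 s[j]='a': π[19]=0 (border '')
j=20 s[j]='d': π[20]=1 (border 'd')
j=21 s[j]='c': π[21]=2 (border 'dc')
j=22 s[j]='b': π[22]=3 (border 'dcb')
j=23 s[j]='d': π[23]=4 (border 'dcbd')
j=24 s[j]='c': k: 4→1; π[24]=2 (border 'dc')
j=25 s[j]='e': k: 2→0; π[25]=0 (border '')
j=26 s[j]='e': π[26]=0 (border '')
j=27 s[j]='d': π[27]=1 (border 'd')
j=28 s[j]='a': k: 1→0; π[28]=0 (border '')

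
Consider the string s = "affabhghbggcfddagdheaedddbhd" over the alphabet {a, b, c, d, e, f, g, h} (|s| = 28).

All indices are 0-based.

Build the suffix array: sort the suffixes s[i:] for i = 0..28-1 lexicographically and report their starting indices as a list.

[3, 20, 0, 15, 8, 25, 4, 11, 27, 14, 24, 13, 23, 22, 17, 19, 21, 2, 12, 1, 10, 16, 9, 6, 7, 26, 18, 5]

rank | idx | suffix
   0 |   3 | abhghbggcfddagdheaedddbhd
   1 |  20 | aedddbhd
   2 |   0 | affabhghbggcfddagdheaedddbhd
   3 |  15 | agdheaedddbhd
   4 |   8 | bggcfddagdheaedddbhd
   5 |  25 | bhd
   6 |   4 | bhghbggcfddagdheaedddbhd
   7 |  11 | cfddagdheaedddbhd
   8 |  27 | d
   9 |  14 | dagdheaedddbhd
  10 |  24 | dbhd
  11 |  13 | ddagdheaedddbhd
  12 |  23 | ddbhd
  13 |  22 | dddbhd
  14 |  17 | dheaedddbhd
  15 |  19 | eaedddbhd
  16 |  21 | edddbhd
  17 |   2 | fabhghbggcfddagdheaedddbhd
  18 |  12 | fddagdheaedddbhd
  19 |   1 | ffabhghbggcfddagdheaedddbhd
  20 |  10 | gcfddagdheaedddbhd
  21 |  16 | gdheaedddbhd
  22 |   9 | ggcfddagdheaedddbhd
  23 |   6 | ghbggcfddagdheaedddbhd
  24 |   7 | hbggcfddagdheaedddbhd
  25 |  26 | hd
  26 |  18 | heaedddbhd
  27 |   5 | hghbggcfddagdheaedddbhd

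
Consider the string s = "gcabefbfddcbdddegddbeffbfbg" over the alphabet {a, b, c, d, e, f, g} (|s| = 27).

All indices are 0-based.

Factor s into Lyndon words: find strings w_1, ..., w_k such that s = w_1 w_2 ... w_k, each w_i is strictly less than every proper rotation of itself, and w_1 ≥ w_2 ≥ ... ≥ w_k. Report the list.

["g", "c", "abefbfddcbdddegddbeffbfbg"]

emit factor 1: 'g' (i=0, period=1)
emit factor 2: 'c' (i=1, period=1)
emit factor 3: 'abefbfddcbdddegddbeffbfbg' (i=2, period=25)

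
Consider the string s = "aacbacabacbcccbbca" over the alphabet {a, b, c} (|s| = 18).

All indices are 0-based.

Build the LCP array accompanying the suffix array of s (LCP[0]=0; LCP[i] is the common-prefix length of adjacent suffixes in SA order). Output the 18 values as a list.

[0, 1, 1, 1, 2, 3, 0, 3, 1, 1, 2, 0, 2, 1, 2, 2, 1, 2]

rank→(start, suffix):
  0 → (17, 'a')
  1 → (0, 'aacbacabacbcccbbca')
  2 → (6, 'abacbcccbbca')
  3 → (4, 'acabacbcccbbca')
  4 → (1, 'acbacabacbcccbbca')
  5 → (8, 'acbcccbbca')
  6 → (3, 'bacabacbcccbbca')
  7 → (7, 'bacbcccbbca')
  8 → (14, 'bbca')
  9 → (15, 'bca')
  10 → (10, 'bcccbbca')
  11 → (16, 'ca')
  12 → (5, 'cabacbcccbbca')
  13 → (2, 'cbacabacbcccbbca')
  14 → (13, 'cbbca')
  15 → (9, 'cbcccbbca')
  16 → (12, 'ccbbca')
  17 → (11, 'cccbbca')

SA = [17, 0, 6, 4, 1, 8, 3, 7, 14, 15, 10, 16, 5, 2, 13, 9, 12, 11]
rank  pair      lcp
   1  s[17:],s[0:]  1  'a'
   2  s[0:],s[6:]  1  'a'
   3  s[6:],s[4:]  1  'a'
   4  s[4:],s[1:]  2  'ac'
   5  s[1:],s[8:]  3  'acb'
   6  s[8:],s[3:]  0  ''
   7  s[3:],s[7:]  3  'bac'
   8  s[7:],s[14:]  1  'b'
   9  s[14:],s[15:]  1  'b'
  10  s[15:],s[10:]  2  'bc'
  11  s[10:],s[16:]  0  ''
  12  s[16:],s[5:]  2  'ca'
  13  s[5:],s[2:]  1  'c'
  14  s[2:],s[13:]  2  'cb'
  15  s[13:],s[9:]  2  'cb'
  16  s[9:],s[12:]  1  'c'
  17  s[12:],s[11:]  2  'cc'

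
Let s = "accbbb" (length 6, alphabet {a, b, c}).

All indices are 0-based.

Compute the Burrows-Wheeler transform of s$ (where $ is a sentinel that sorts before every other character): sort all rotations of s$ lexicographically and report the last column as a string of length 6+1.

rank  rotation last
    0  $accbbb  b
    1  accbbb$  $
    2  b$accbb  b
    3  bb$accb  b
    4  bbb$acc  c
    5  cbbb$ac  c
    6  ccbbb$a  a

b$bbcca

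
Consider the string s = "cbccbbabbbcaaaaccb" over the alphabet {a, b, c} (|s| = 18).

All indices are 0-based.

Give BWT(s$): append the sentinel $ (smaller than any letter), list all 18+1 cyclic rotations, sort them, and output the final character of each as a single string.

bcaabacbcabbcbcc$ab

rank  rotation             last
    0  $cbccbbabbbcaaaaccb  b
    1  aaaaccb$cbccbbabbbc  c
    2  aaaccb$cbccbbabbbca  a
    3  aaccb$cbccbbabbbcaa  a
    4  abbbcaaaaccb$cbccbb  b
    5  accb$cbccbbabbbcaaa  a
    6  b$cbccbbabbbcaaaacc  c
    7  babbbcaaaaccb$cbccb  b
    8  bbabbbcaaaaccb$cbcc  c
    9  bbbcaaaaccb$cbccbba  a
   10  bbcaaaaccb$cbccbbab  b
   11  bcaaaaccb$cbccbbabb  b
   12  bccbbabbbcaaaaccb$c  c
   13  caaaaccb$cbccbbabbb  b
   14  cb$cbccbbabbbcaaaac  c
   15  cbbabbbcaaaaccb$cbc  c
   16  cbccbbabbbcaaaaccb$  $
   17  ccb$cbccbbabbbcaaaa  a
   18  ccbbabbbcaaaaccb$cb  b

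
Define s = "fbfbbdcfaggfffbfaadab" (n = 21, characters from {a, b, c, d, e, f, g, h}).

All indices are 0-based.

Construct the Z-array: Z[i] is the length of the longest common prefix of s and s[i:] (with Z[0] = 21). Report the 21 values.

[21, 0, 2, 0, 0, 0, 0, 1, 0, 0, 0, 1, 1, 3, 0, 1, 0, 0, 0, 0, 0]

Z[0]=21
i=1: i≥r, start 0; Z[1]=0
i=2: i≥r, start 0; Z[2]=2 extend→box=[2,4)
i=3: min(r-i=1, Z[1]=0)=0; Z[3]=0
i=4: i≥r, start 0; Z[4]=0
i=5: i≥r, start 0; Z[5]=0
i=6: i≥r, start 0; Z[6]=0
i=7: i≥r, start 0; Z[7]=1 extend→box=[7,8)
i=8: i≥r, start 0; Z[8]=0
i=9: i≥r, start 0; Z[9]=0
i=10: i≥r, start 0; Z[10]=0
i=11: i≥r, start 0; Z[11]=1 extend→box=[11,12)
i=12: i≥r, start 0; Z[12]=1 extend→box=[12,13)
i=13: i≥r, start 0; Z[13]=3 extend→box=[13,16)
i=14: min(r-i=2, Z[1]=0)=0; Z[14]=0
i=15: min(r-i=1, Z[2]=2)=1; Z[15]=1
i=16: i≥r, start 0; Z[16]=0
i=17: i≥r, start 0; Z[17]=0
i=18: i≥r, start 0; Z[18]=0
i=19: i≥r, start 0; Z[19]=0
i=20: i≥r, start 0; Z[20]=0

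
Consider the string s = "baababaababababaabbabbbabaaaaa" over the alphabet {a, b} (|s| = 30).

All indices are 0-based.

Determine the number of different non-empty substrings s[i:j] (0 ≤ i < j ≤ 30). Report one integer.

rank→(start, suffix):
  0 → (29, 'a')
  1 → (28, 'aa')
  2 → (27, 'aaa')
  3 → (26, 'aaaa')
  4 → (25, 'aaaaa')
  5 → (1, 'aababaababababaabbabbbabaaaaa')
  6 → (6, 'aababababaabbabbbabaaaaa')
  7 → (15, 'aabbabbbabaaaaa')
  8 → (23, 'abaaaaa')
  9 → (4, 'abaababababaabbabbbabaaaaa')
  10 → (13, 'abaabbabbbabaaaaa')
  11 → (2, 'ababaababababaabbabbbabaaaaa')
  12 → (11, 'ababaabbabbbabaaaaa')
  13 → (9, 'abababaabbabbbabaaaaa')
  14 → (7, 'ababababaabbabbbabaaaaa')
  15 → (16, 'abbabbbabaaaaa')
  16 → (19, 'abbbabaaaaa')
  17 → (24, 'baaaaa')
  18 → (0, 'baababaababababaabbabbbabaaaaa')
  19 → (5, 'baababababaabbabbbabaaaaa')
  20 → (14, 'baabbabbbabaaaaa')
  21 → (22, 'babaaaaa')
  22 → (3, 'babaababababaabbabbbabaaaaa')
  23 → (12, 'babaabbabbbabaaaaa')
  24 → (10, 'bababaabbabbbabaaaaa')
  25 → (8, 'babababaabbabbbabaaaaa')
  26 → (18, 'babbbabaaaaa')
  27 → (21, 'bbabaaaaa')
  28 → (17, 'bbabbbabaaaaa')
  29 → (20, 'bbbabaaaaa')

SA = [29, 28, 27, 26, 25, 1, 6, 15, 23, 4, 13, 2, 11, 9, 7, 16, 19, 24, 0, 5, 14, 22, 3, 12, 10, 8, 18, 21, 17, 20]
rank  pair      lcp
   1  s[29:],s[28:]  1  'a'
   2  s[28:],s[27:]  2  'aa'
   3  s[27:],s[26:]  3  'aaa'
   4  s[26:],s[25:]  4  'aaaa'
   5  s[25:],s[1:]  2  'aa'
   6  s[1:],s[6:]  6  'aababa'
   7  s[6:],s[15:]  3  'aab'
   8  s[15:],s[23:]  1  'a'
   9  s[23:],s[4:]  4  'abaa'
  10  s[4:],s[13:]  5  'abaab'
  11  s[13:],s[2:]  3  'aba'
  12  s[2:],s[11:]  7  'ababaab'
  13  s[11:],s[9:]  5  'ababa'
  14  s[9:],s[7:]  7  'abababa'
  15  s[7:],s[16:]  2  'ab'
  16  s[16:],s[19:]  3  'abb'
  17  s[19:],s[24:]  0  ''
  18  s[24:],s[0:]  3  'baa'
  19  s[0:],s[5:]  7  'baababa'
  20  s[5:],s[14:]  4  'baab'
  21  s[14:],s[22:]  2  'ba'
  22  s[22:],s[3:]  5  'babaa'
  23  s[3:],s[12:]  6  'babaab'
  24  s[12:],s[10:]  4  'baba'
  25  s[10:],s[8:]  6  'bababa'
  26  s[8:],s[18:]  3  'bab'
  27  s[18:],s[21:]  1  'b'
  28  s[21:],s[17:]  4  'bbab'
  29  s[17:],s[20:]  2  'bb'

n(n+1)/2 = 30·31/2 = 465
Σ LCP = 0 + 1 + 2 + 3 + 4 + 2 + 6 + 3 + 1 + 4 + 5 + 3 + 7 + 5 + 7 + 2 + 3 + 0 + 3 + 7 + 4 + 2 + 5 + 6 + 4 + 6 + 3 + 1 + 4 + 2 = 105
distinct = 465 − 105 = 360

360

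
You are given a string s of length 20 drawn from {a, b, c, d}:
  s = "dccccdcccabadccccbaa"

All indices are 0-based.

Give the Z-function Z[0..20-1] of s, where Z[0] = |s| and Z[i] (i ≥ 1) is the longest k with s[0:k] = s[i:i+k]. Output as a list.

Z[0]=20
i=1: outside box; Z[1]=0
i=2: outside box; Z[2]=0
i=3: outside box; Z[3]=0
i=4: outside box; Z[4]=0
i=5: outside box; Z[5]=4 scan→box=[5,9)
i=6: min(r-i=3, Z[1]=0)=0; Z[6]=0
i=7: min(r-i=2, Z[2]=0)=0; Z[7]=0
i=8: min(r-i=1, Z[3]=0)=0; Z[8]=0
i=9: outside box; Z[9]=0
i=10: outside box; Z[10]=0
i=11: outside box; Z[11]=0
i=12: outside box; Z[12]=5 scan→box=[12,17)
i=13: min(r-i=4, Z[1]=0)=0; Z[13]=0
i=14: min(r-i=3, Z[2]=0)=0; Z[14]=0
i=15: min(r-i=2, Z[3]=0)=0; Z[15]=0
i=16: min(r-i=1, Z[4]=0)=0; Z[16]=0
i=17: outside box; Z[17]=0
i=18: outside box; Z[18]=0
i=19: outside box; Z[19]=0

[20, 0, 0, 0, 0, 4, 0, 0, 0, 0, 0, 0, 5, 0, 0, 0, 0, 0, 0, 0]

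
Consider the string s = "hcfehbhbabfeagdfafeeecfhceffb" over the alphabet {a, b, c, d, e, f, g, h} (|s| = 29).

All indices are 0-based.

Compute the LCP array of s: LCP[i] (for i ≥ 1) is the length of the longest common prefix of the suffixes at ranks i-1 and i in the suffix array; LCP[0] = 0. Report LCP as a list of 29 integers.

[0, 1, 1, 0, 1, 1, 1, 0, 1, 2, 0, 0, 1, 1, 2, 1, 1, 0, 1, 1, 2, 2, 1, 1, 0, 0, 2, 1, 2]

rank | idx | suffix
   0 |   8 | abfeagdfafeeecfhceffb
   1 |  16 | afeeecfhceffb
   2 |  12 | agdfafeeecfhceffb
   3 |  28 | b
   4 |   7 | babfeagdfafeeecfhceffb
   5 |   9 | bfeagdfafeeecfhceffb
   6 |   5 | bhbabfeagdfafeeecfhceffb
   7 |  24 | ceffb
   8 |   1 | cfehbhbabfeagdfafeeecfhceffb
   9 |  21 | cfhceffb
  10 |  14 | dfafeeecfhceffb
  11 |  11 | eagdfafeeecfhceffb
  12 |  20 | ecfhceffb
  13 |  19 | eecfhceffb
  14 |  18 | eeecfhceffb
  15 |  25 | effb
  16 |   3 | ehbhbabfeagdfafeeecfhceffb
  17 |  15 | fafeeecfhceffb
  18 |  27 | fb
  19 |  10 | feagdfafeeecfhceffb
  20 |  17 | feeecfhceffb
  21 |   2 | fehbhbabfeagdfafeeecfhceffb
  22 |  26 | ffb
  23 |  22 | fhceffb
  24 |  13 | gdfafeeecfhceffb
  25 |   6 | hbabfeagdfafeeecfhceffb
  26 |   4 | hbhbabfeagdfafeeecfhceffb
  27 |  23 | hceffb
  28 |   0 | hcfehbhbabfeagdfafeeecfhceffb

SA = [8, 16, 12, 28, 7, 9, 5, 24, 1, 21, 14, 11, 20, 19, 18, 25, 3, 15, 27, 10, 17, 2, 26, 22, 13, 6, 4, 23, 0]
[i] adj suffixes → lcp
  [1] 8/16 → 1 ('a')
  [2] 16/12 → 1 ('a')
  [3] 12/28 → 0 ('')
  [4] 28/7 → 1 ('b')
  [5] 7/9 → 1 ('b')
  [6] 9/5 → 1 ('b')
  [7] 5/24 → 0 ('')
  [8] 24/1 → 1 ('c')
  [9] 1/21 → 2 ('cf')
  [10] 21/14 → 0 ('')
  [11] 14/11 → 0 ('')
  [12] 11/20 → 1 ('e')
  [13] 20/19 → 1 ('e')
  [14] 19/18 → 2 ('ee')
  [15] 18/25 → 1 ('e')
  [16] 25/3 → 1 ('e')
  [17] 3/15 → 0 ('')
  [18] 15/27 → 1 ('f')
  [19] 27/10 → 1 ('f')
  [20] 10/17 → 2 ('fe')
  [21] 17/2 → 2 ('fe')
  [22] 2/26 → 1 ('f')
  [23] 26/22 → 1 ('f')
  [24] 22/13 → 0 ('')
  [25] 13/6 → 0 ('')
  [26] 6/4 → 2 ('hb')
  [27] 4/23 → 1 ('h')
  [28] 23/0 → 2 ('hc')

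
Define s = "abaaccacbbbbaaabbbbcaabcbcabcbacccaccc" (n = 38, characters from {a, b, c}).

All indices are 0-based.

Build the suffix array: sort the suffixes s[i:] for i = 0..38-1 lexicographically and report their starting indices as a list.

[12, 13, 20, 2, 0, 14, 26, 21, 6, 3, 34, 30, 11, 1, 29, 10, 9, 8, 15, 16, 17, 18, 24, 27, 22, 37, 19, 25, 5, 33, 28, 7, 23, 36, 4, 32, 35, 31]

sorted suffixes:
  #0 SA[0]=12  'aaabbbbcaabcbcabcbacccaccc'
  #1 SA[1]=13  'aabbbbcaabcbcabcbacccaccc'
  #2 SA[2]=20  'aabcbcabcbacccaccc'
  #3 SA[3]=2  'aaccacbbbbaaabbbbcaabcbcabcbacccaccc'
  #4 SA[4]=0  'abaaccacbbbbaaabbbbcaabcbcabcbacccaccc'
  #5 SA[5]=14  'abbbbcaabcbcabcbacccaccc'
  #6 SA[6]=26  'abcbacccaccc'
  #7 SA[7]=21  'abcbcabcbacccaccc'
  #8 SA[8]=6  'acbbbbaaabbbbcaabcbcabcbacccaccc'
  #9 SA[9]=3  'accacbbbbaaabbbbcaabcbcabcbacccaccc'
  #10 SA[10]=34  'accc'
  #11 SA[11]=30  'acccaccc'
  #12 SA[12]=11  'baaabbbbcaabcbcabcbacccaccc'
  #13 SA[13]=1  'baaccacbbbbaaabbbbcaabcbcabcbacccaccc'
  #14 SA[14]=29  'bacccaccc'
  #15 SA[15]=10  'bbaaabbbbcaabcbcabcbacccaccc'
  #16 SA[16]=9  'bbbaaabbbbcaabcbcabcbacccaccc'
  #17 SA[17]=8  'bbbbaaabbbbcaabcbcabcbacccaccc'
  #18 SA[18]=15  'bbbbcaabcbcabcbacccaccc'
  #19 SA[19]=16  'bbbcaabcbcabcbacccaccc'
  #20 SA[20]=17  'bbcaabcbcabcbacccaccc'
  #21 SA[21]=18  'bcaabcbcabcbacccaccc'
  #22 SA[22]=24  'bcabcbacccaccc'
  #23 SA[23]=27  'bcbacccaccc'
  #24 SA[24]=22  'bcbcabcbacccaccc'
  #25 SA[25]=37  'c'
  #26 SA[26]=19  'caabcbcabcbacccaccc'
  #27 SA[27]=25  'cabcbacccaccc'
  #28 SA[28]=5  'cacbbbbaaabbbbcaabcbcabcbacccaccc'
  #29 SA[29]=33  'caccc'
  #30 SA[30]=28  'cbacccaccc'
  #31 SA[31]=7  'cbbbbaaabbbbcaabcbcabcbacccaccc'
  #32 SA[32]=23  'cbcabcbacccaccc'
  #33 SA[33]=36  'cc'
  #34 SA[34]=4  'ccacbbbbaaabbbbcaabcbcabcbacccaccc'
  #35 SA[35]=32  'ccaccc'
  #36 SA[36]=35  'ccc'
  #37 SA[37]=31  'cccaccc'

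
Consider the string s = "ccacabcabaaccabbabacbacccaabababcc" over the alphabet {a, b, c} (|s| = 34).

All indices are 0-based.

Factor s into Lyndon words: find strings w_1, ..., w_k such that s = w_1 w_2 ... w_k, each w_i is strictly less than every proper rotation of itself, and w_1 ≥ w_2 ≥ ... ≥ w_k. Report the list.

emit factor 1: 'c' (i=0, period=1)
emit factor 2: 'c' (i=1, period=1)
emit factor 3: 'ac' (i=2, period=2)
emit factor 4: 'abc' (i=4, period=3)
emit factor 5: 'ab' (i=7, period=2)
emit factor 6: 'aaccabbabacbaccc' (i=9, period=16)
emit factor 7: 'aabababcc' (i=25, period=9)

["c", "c", "ac", "abc", "ab", "aaccabbabacbaccc", "aabababcc"]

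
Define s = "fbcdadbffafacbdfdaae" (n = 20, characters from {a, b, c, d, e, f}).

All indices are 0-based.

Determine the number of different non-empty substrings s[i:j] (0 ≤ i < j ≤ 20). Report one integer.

rank | idx | suffix
   0 |  17 | aae
   1 |  11 | acbdfdaae
   2 |   4 | adbffafacbdfdaae
   3 |  18 | ae
   4 |   9 | afacbdfdaae
   5 |   1 | bcdadbffafacbdfdaae
   6 |  13 | bdfdaae
   7 |   6 | bffafacbdfdaae
   8 |  12 | cbdfdaae
   9 |   2 | cdadbffafacbdfdaae
  10 |  16 | daae
  11 |   3 | dadbffafacbdfdaae
  12 |   5 | dbffafacbdfdaae
  13 |  14 | dfdaae
  14 |  19 | e
  15 |  10 | facbdfdaae
  16 |   8 | fafacbdfdaae
  17 |   0 | fbcdadbffafacbdfdaae
  18 |  15 | fdaae
  19 |   7 | ffafacbdfdaae

SA = [17, 11, 4, 18, 9, 1, 13, 6, 12, 2, 16, 3, 5, 14, 19, 10, 8, 0, 15, 7]
[i] adj suffixes → lcp
  [1] 17/11 → 1 ('a')
  [2] 11/4 → 1 ('a')
  [3] 4/18 → 1 ('a')
  [4] 18/9 → 1 ('a')
  [5] 9/1 → 0 ('')
  [6] 1/13 → 1 ('b')
  [7] 13/6 → 1 ('b')
  [8] 6/12 → 0 ('')
  [9] 12/2 → 1 ('c')
  [10] 2/16 → 0 ('')
  [11] 16/3 → 2 ('da')
  [12] 3/5 → 1 ('d')
  [13] 5/14 → 1 ('d')
  [14] 14/19 → 0 ('')
  [15] 19/10 → 0 ('')
  [16] 10/8 → 2 ('fa')
  [17] 8/0 → 1 ('f')
  [18] 0/15 → 1 ('f')
  [19] 15/7 → 1 ('f')

n(n+1)/2 = 20·21/2 = 210
Σ LCP = 0 + 1 + 1 + 1 + 1 + 0 + 1 + 1 + 0 + 1 + 0 + 2 + 1 + 1 + 0 + 0 + 2 + 1 + 1 + 1 = 16
distinct = 210 − 16 = 194

194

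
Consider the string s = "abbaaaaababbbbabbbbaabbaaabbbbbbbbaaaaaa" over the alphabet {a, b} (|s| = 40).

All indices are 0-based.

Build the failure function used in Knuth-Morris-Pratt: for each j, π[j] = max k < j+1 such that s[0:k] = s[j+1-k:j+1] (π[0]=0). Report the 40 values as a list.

π[0] = 0
j=1 s[j]='b': π[1]=0 (border '')
j=2 s[j]='b': π[2]=0 (border '')
j=3 s[j]='a': π[3]=1 (border 'a')
j=4 s[j]='a': k: 1→0; π[4]=1 (border 'a')
j=5 s[j]='a': k: 1→0; π[5]=1 (border 'a')
j=6 s[j]='a': k: 1→0; π[6]=1 (border 'a')
j=7 s[j]='a': k: 1→0; π[7]=1 (border 'a')
j=8 s[j]='b': π[8]=2 (border 'ab')
j=9 s[j]='a': k: 2→0; π[9]=1 (border 'a')
j=10 s[j]='b': π[10]=2 (border 'ab')
j=11 s[j]='b': π[11]=3 (border 'abb')
j=12 s[j]='b': k: 3→0; π[12]=0 (border '')
j=13 s[j]='b': π[13]=0 (border '')
j=14 s[j]='a': π[14]=1 (border 'a')
j=15 s[j]='b': π[15]=2 (border 'ab')
j=16 s[j]='b': π[16]=3 (border 'abb')
j=17 s[j]='b': k: 3→0; π[17]=0 (border '')
j=18 s[j]='b': π[18]=0 (border '')
j=19 s[j]='a': π[19]=1 (border 'a')
j=20 s[j]='a': k: 1→0; π[20]=1 (border 'a')
j=21 s[j]='b': π[21]=2 (border 'ab')
j=22 s[j]='b': π[22]=3 (border 'abb')
j=23 s[j]='a': π[23]=4 (border 'abba')
j=24 s[j]='a': π[24]=5 (border 'abbaa')
j=25 s[j]='a': π[25]=6 (border 'abbaaa')
j=26 s[j]='b': k: 6→1; π[26]=2 (border 'ab')
j=27 s[j]='b': π[27]=3 (border 'abb')
j=28 s[j]='b': k: 3→0; π[28]=0 (border '')
j=29 s[j]='b': π[29]=0 (border '')
j=30 s[j]='b': π[30]=0 (border '')
j=31 s[j]='b': π[31]=0 (border '')
j=32 s[j]='b': π[32]=0 (border '')
j=33 s[j]='b': π[33]=0 (border '')
j=34 s[j]='a': π[34]=1 (border 'a')
j=35 s[j]='a': k: 1→0; π[35]=1 (border 'a')
j=36 s[j]='a': k: 1→0; π[36]=1 (border 'a')
j=37 s[j]='a': k: 1→0; π[37]=1 (border 'a')
j=38 s[j]='a': k: 1→0; π[38]=1 (border 'a')
j=39 s[j]='a': k: 1→0; π[39]=1 (border 'a')

[0, 0, 0, 1, 1, 1, 1, 1, 2, 1, 2, 3, 0, 0, 1, 2, 3, 0, 0, 1, 1, 2, 3, 4, 5, 6, 2, 3, 0, 0, 0, 0, 0, 0, 1, 1, 1, 1, 1, 1]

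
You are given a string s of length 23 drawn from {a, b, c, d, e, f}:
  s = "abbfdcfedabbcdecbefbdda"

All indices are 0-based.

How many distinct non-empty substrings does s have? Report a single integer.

rank→(start, suffix):
  0 → (22, 'a')
  1 → (9, 'abbcdecbefbdda')
  2 → (0, 'abbfdcfedabbcdecbefbdda')
  3 → (10, 'bbcdecbefbdda')
  4 → (1, 'bbfdcfedabbcdecbefbdda')
  5 → (11, 'bcdecbefbdda')
  6 → (19, 'bdda')
  7 → (16, 'befbdda')
  8 → (2, 'bfdcfedabbcdecbefbdda')
  9 → (15, 'cbefbdda')
  10 → (12, 'cdecbefbdda')
  11 → (5, 'cfedabbcdecbefbdda')
  12 → (21, 'da')
  13 → (8, 'dabbcdecbefbdda')
  14 → (4, 'dcfedabbcdecbefbdda')
  15 → (20, 'dda')
  16 → (13, 'decbefbdda')
  17 → (14, 'ecbefbdda')
  18 → (7, 'edabbcdecbefbdda')
  19 → (17, 'efbdda')
  20 → (18, 'fbdda')
  21 → (3, 'fdcfedabbcdecbefbdda')
  22 → (6, 'fedabbcdecbefbdda')

SA = [22, 9, 0, 10, 1, 11, 19, 16, 2, 15, 12, 5, 21, 8, 4, 20, 13, 14, 7, 17, 18, 3, 6]
[i] adj suffixes → lcp
  [1] 22/9 → 1 ('a')
  [2] 9/0 → 3 ('abb')
  [3] 0/10 → 0 ('')
  [4] 10/1 → 2 ('bb')
  [5] 1/11 → 1 ('b')
  [6] 11/19 → 1 ('b')
  [7] 19/16 → 1 ('b')
  [8] 16/2 → 1 ('b')
  [9] 2/15 → 0 ('')
  [10] 15/12 → 1 ('c')
  [11] 12/5 → 1 ('c')
  [12] 5/21 → 0 ('')
  [13] 21/8 → 2 ('da')
  [14] 8/4 → 1 ('d')
  [15] 4/20 → 1 ('d')
  [16] 20/13 → 1 ('d')
  [17] 13/14 → 0 ('')
  [18] 14/7 → 1 ('e')
  [19] 7/17 → 1 ('e')
  [20] 17/18 → 0 ('')
  [21] 18/3 → 1 ('f')
  [22] 3/6 → 1 ('f')

n(n+1)/2 = 23·24/2 = 276
Σ LCP = 0 + 1 + 3 + 0 + 2 + 1 + 1 + 1 + 1 + 0 + 1 + 1 + 0 + 2 + 1 + 1 + 1 + 0 + 1 + 1 + 0 + 1 + 1 = 21
distinct = 276 − 21 = 255

255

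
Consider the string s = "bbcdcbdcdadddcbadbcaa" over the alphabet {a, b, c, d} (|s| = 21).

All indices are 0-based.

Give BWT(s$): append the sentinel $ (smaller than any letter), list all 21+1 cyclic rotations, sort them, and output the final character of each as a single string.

aacbdc$dbcbdddbcadcbda

rank  rotation                last
    0  $bbcdcbdcdadddcbadbcaa  a
    1  a$bbcdcbdcdadddcbadbca  a
    2  aa$bbcdcbdcdadddcbadbc  c
    3  adbcaa$bbcdcbdcdadddcb  b
    4  adddcbadbcaa$bbcdcbdcd  d
    5  badbcaa$bbcdcbdcdadddc  c
    6  bbcdcbdcdadddcbadbcaa$  $
    7  bcaa$bbcdcbdcdadddcbad  d
    8  bcdcbdcdadddcbadbcaa$b  b
    9  bdcdadddcbadbcaa$bbcdc  c
   10  caa$bbcdcbdcdadddcbadb  b
   11  cbadbcaa$bbcdcbdcdaddd  d
   12  cbdcdadddcbadbcaa$bbcd  d
   13  cdadddcbadbcaa$bbcdcbd  d
   14  cdcbdcdadddcbadbcaa$bb  b
   15  dadddcbadbcaa$bbcdcbdc  c
   16  dbcaa$bbcdcbdcdadddcba  a
   17  dcbadbcaa$bbcdcbdcdadd  d
   18  dcbdcdadddcbadbcaa$bbc  c
   19  dcdadddcbadbcaa$bbcdcb  b
   20  ddcbadbcaa$bbcdcbdcdad  d
   21  dddcbadbcaa$bbcdcbdcda  a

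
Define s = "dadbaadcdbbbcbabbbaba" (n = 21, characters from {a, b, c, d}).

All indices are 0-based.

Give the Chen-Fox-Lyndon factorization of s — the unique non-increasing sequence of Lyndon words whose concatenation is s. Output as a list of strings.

["d", "adb", "aadcdbbbcbabbbab", "a"]

emit factor 1: 'd' (i=0, period=1)
emit factor 2: 'adb' (i=1, period=3)
emit factor 3: 'aadcdbbbcbabbbab' (i=4, period=16)
emit factor 4: 'a' (i=20, period=1)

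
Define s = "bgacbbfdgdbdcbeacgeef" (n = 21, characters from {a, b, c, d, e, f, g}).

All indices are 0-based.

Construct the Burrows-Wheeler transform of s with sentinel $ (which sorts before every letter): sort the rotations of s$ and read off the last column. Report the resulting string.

rank  rotation                last
    0  $bgacbbfdgdbdcbeacgeef  f
    1  acbbfdgdbdcbeacgeef$bg  g
    2  acgeef$bgacbbfdgdbdcbe  e
    3  bbfdgdbdcbeacgeef$bgac  c
    4  bdcbeacgeef$bgacbbfdgd  d
    5  beacgeef$bgacbbfdgdbdc  c
    6  bfdgdbdcbeacgeef$bgacb  b
    7  bgacbbfdgdbdcbeacgeef$  $
    8  cbbfdgdbdcbeacgeef$bga  a
    9  cbeacgeef$bgacbbfdgdbd  d
   10  cgeef$bgacbbfdgdbdcbea  a
   11  dbdcbeacgeef$bgacbbfdg  g
   12  dcbeacgeef$bgacbbfdgdb  b
   13  dgdbdcbeacgeef$bgacbbf  f
   14  eacgeef$bgacbbfdgdbdcb  b
   15  eef$bgacbbfdgdbdcbeacg  g
   16  ef$bgacbbfdgdbdcbeacge  e
   17  f$bgacbbfdgdbdcbeacgee  e
   18  fdgdbdcbeacgeef$bgacbb  b
   19  gacbbfdgdbdcbeacgeef$b  b
   20  gdbdcbeacgeef$bgacbbfd  d
   21  geef$bgacbbfdgdbdcbeac  c

fgecdcb$adagbfbgeebbdc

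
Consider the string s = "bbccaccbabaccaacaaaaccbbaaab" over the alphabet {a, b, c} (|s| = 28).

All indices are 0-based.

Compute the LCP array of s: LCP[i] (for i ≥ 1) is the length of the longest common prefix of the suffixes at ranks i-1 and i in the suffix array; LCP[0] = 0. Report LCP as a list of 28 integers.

sorted suffixes:
  #0 SA[0]=16  'aaaaccbbaaab'
  #1 SA[1]=24  'aaab'
  #2 SA[2]=17  'aaaccbbaaab'
  #3 SA[3]=25  'aab'
  #4 SA[4]=13  'aacaaaaccbbaaab'
  #5 SA[5]=18  'aaccbbaaab'
  #6 SA[6]=26  'ab'
  #7 SA[7]=8  'abaccaacaaaaccbbaaab'
  #8 SA[8]=14  'acaaaaccbbaaab'
  #9 SA[9]=10  'accaacaaaaccbbaaab'
  #10 SA[10]=4  'accbabaccaacaaaaccbbaaab'
  #11 SA[11]=19  'accbbaaab'
  #12 SA[12]=27  'b'
  #13 SA[13]=23  'baaab'
  #14 SA[14]=7  'babaccaacaaaaccbbaaab'
  #15 SA[15]=9  'baccaacaaaaccbbaaab'
  #16 SA[16]=22  'bbaaab'
  #17 SA[17]=0  'bbccaccbabaccaacaaaaccbbaaab'
  #18 SA[18]=1  'bccaccbabaccaacaaaaccbbaaab'
  #19 SA[19]=15  'caaaaccbbaaab'
  #20 SA[20]=12  'caacaaaaccbbaaab'
  #21 SA[21]=3  'caccbabaccaacaaaaccbbaaab'
  #22 SA[22]=6  'cbabaccaacaaaaccbbaaab'
  #23 SA[23]=21  'cbbaaab'
  #24 SA[24]=11  'ccaacaaaaccbbaaab'
  #25 SA[25]=2  'ccaccbabaccaacaaaaccbbaaab'
  #26 SA[26]=5  'ccbabaccaacaaaaccbbaaab'
  #27 SA[27]=20  'ccbbaaab'

SA = [16, 24, 17, 25, 13, 18, 26, 8, 14, 10, 4, 19, 27, 23, 7, 9, 22, 0, 1, 15, 12, 3, 6, 21, 11, 2, 5, 20]
i: (SA[i-1],SA[i]) lcp shared
  1: (16,24) 3 'aaa'
  2: (24,17) 3 'aaa'
  3: (17,25) 2 'aa'
  4: (25,13) 2 'aa'
  5: (13,18) 3 'aac'
  6: (18,26) 1 'a'
  7: (26,8) 2 'ab'
  8: (8,14) 1 'a'
  9: (14,10) 2 'ac'
  10: (10,4) 3 'acc'
  11: (4,19) 4 'accb'
  12: (19,27) 0 ''
  13: (27,23) 1 'b'
  14: (23,7) 2 'ba'
  15: (7,9) 2 'ba'
  16: (9,22) 1 'b'
  17: (22,0) 2 'bb'
  18: (0,1) 1 'b'
  19: (1,15) 0 ''
  20: (15,12) 3 'caa'
  21: (12,3) 2 'ca'
  22: (3,6) 1 'c'
  23: (6,21) 2 'cb'
  24: (21,11) 1 'c'
  25: (11,2) 3 'cca'
  26: (2,5) 2 'cc'
  27: (5,20) 3 'ccb'

[0, 3, 3, 2, 2, 3, 1, 2, 1, 2, 3, 4, 0, 1, 2, 2, 1, 2, 1, 0, 3, 2, 1, 2, 1, 3, 2, 3]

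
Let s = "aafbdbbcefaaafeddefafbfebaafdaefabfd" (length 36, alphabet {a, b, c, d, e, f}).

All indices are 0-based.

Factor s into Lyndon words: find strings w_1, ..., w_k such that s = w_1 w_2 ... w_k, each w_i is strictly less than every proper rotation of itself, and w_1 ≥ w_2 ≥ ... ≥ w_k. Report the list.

["aafbdbbcef", "aaafeddefafbfebaafdaefabfd"]

emit factor 1: 'aafbdbbcef' (i=0, period=10)
emit factor 2: 'aaafeddefafbfebaafdaefabfd' (i=10, period=26)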